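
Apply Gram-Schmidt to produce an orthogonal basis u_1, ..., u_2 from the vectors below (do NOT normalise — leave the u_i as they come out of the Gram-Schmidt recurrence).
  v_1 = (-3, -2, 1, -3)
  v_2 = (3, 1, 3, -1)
Orthogonal basis:
  u_1 = (-3, -2, 1, -3)
  u_2 = (54/23, 13/23, 74/23, -38/23)

Apply the Gram-Schmidt recurrence
  u_1 = v_1
  u_i = v_i − Σ_{j<i} ((v_i · u_j) / (u_j · u_j)) · u_j.

Step by step this gives:
  u_1 = (-3, -2, 1, -3)
  u_2 = (54/23, 13/23, 74/23, -38/23)

Orthogonality check:
  u_2 · u_1 = 0 (should be 0)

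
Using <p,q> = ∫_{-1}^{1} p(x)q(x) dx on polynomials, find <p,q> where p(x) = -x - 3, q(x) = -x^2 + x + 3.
<p,q> = -50/3

Expand the product: p(x)·q(x) = x^3 + 2*x^2 - 6*x - 9.
∫_{-1}^{1} of each monomial x^k gives [2/(k+1) if k even, 0 if k odd]. Integrating term-by-term (or equivalently evaluating the antiderivative F(x) = x^4/4 + 2*x^3/3 - 3*x^2 - 9*x at the endpoints):
  F(1) − F(−1) = -133/12 − (67/12) = -50/3.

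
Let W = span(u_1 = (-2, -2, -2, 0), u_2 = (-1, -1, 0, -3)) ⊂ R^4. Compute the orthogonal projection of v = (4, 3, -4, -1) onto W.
proj_W(v) = (31/29, 31/29, 25/29, 18/29)

Set up U = [u_1 | ... | u_2] ∈ R^(4×2). The projector onto W = col(U) is P = U (U^T U)^(-1) U^T.
Compute U^T U =
  [12, 4]
  [4, 11],
and U^T v = (-6, -4).
Solve U^T U · c = U^T v for the coefficients: c = (-25/58, -6/29). The projection is proj_W(v) = U c.
Check: (v - proj_W(v)) · u_1 = 0  (should be 0).
Check: (v - proj_W(v)) · u_2 = 0  (should be 0).
Result: proj_W(v) = (31/29, 31/29, 25/29, 18/29).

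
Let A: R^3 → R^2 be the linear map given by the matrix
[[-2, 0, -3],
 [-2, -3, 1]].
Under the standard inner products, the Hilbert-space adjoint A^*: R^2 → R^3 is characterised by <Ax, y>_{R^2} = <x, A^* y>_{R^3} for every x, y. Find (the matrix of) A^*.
A^* = A^T =
[[-2, -2],
 [0, -3],
 [-3, 1]]

For real matrices with standard dot products, the defining identity <Ax, y> = <x, A^* y> gives (Ax)^T y = x^T (A^*) y, i.e. x^T A^T y = x^T (A^*) y. Since this holds for all x, y, we must have A^* = A^T. Therefore
A^* =
[[-2, -2],
 [0, -3],
 [-3, 1]].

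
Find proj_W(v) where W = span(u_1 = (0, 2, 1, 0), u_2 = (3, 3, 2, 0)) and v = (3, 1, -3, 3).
proj_W(v) = (57/23, -13/23, 3/23, 0)

Set up U = [u_1 | ... | u_2] ∈ R^(4×2). The projector onto W = col(U) is P = U (U^T U)^(-1) U^T.
Compute U^T U =
  [5, 8]
  [8, 22],
and U^T v = (-1, 6).
Solve U^T U · c = U^T v for the coefficients: c = (-35/23, 19/23). The projection is proj_W(v) = U c.
Check: (v - proj_W(v)) · u_1 = 0  (should be 0).
Check: (v - proj_W(v)) · u_2 = 0  (should be 0).
Result: proj_W(v) = (57/23, -13/23, 3/23, 0).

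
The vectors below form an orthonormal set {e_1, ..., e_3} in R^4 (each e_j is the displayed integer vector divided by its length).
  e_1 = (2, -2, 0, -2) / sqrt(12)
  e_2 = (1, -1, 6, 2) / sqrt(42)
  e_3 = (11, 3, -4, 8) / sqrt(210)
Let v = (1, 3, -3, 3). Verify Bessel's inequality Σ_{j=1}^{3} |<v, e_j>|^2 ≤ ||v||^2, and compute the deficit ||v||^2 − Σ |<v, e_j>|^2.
Σ |<v, e_j>|^2 = 419/15; ||v||^2 = 28; deficit = 1/15

Write each e_j = u_j / sqrt(<u_j, u_j>) where u_j is the displayed integer vector. Then <v, e_j> = <v, u_j> / sqrt(<u_j, u_j>), so |<v, e_j>|^2 = <v, u_j>^2 / <u_j, u_j>.
Coefficients: <v, e_1> = -10/sqrt(12), <v, e_2> = -14/sqrt(42), <v, e_3> = 56/sqrt(210).
Square and sum: Σ |<v, e_j>|^2 = 419/15.
Compute ||v||^2 = v·v = 28.
Deficit = 28 − 419/15 = 1/15 ≥ 0, confirming Bessel's inequality. (The deficit equals ||v − Σ <v,e_j> e_j||^2, the squared distance from v to span{e_j}.)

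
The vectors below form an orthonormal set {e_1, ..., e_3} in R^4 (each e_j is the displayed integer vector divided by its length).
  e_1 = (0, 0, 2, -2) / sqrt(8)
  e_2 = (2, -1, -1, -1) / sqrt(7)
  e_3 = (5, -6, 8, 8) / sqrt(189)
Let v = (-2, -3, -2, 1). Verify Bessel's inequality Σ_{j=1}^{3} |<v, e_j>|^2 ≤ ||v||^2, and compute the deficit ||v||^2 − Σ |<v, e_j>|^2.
Σ |<v, e_j>|^2 = 9/2; ||v||^2 = 18; deficit = 27/2

Write each e_j = u_j / sqrt(<u_j, u_j>) where u_j is the displayed integer vector. Then <v, e_j> = <v, u_j> / sqrt(<u_j, u_j>), so |<v, e_j>|^2 = <v, u_j>^2 / <u_j, u_j>.
Coefficients: <v, e_1> = -6/sqrt(8), <v, e_2> = 0/sqrt(7), <v, e_3> = 0/sqrt(189).
Square and sum: Σ |<v, e_j>|^2 = 9/2.
Compute ||v||^2 = v·v = 18.
Deficit = 18 − 9/2 = 27/2 ≥ 0, confirming Bessel's inequality. (The deficit equals ||v − Σ <v,e_j> e_j||^2, the squared distance from v to span{e_j}.)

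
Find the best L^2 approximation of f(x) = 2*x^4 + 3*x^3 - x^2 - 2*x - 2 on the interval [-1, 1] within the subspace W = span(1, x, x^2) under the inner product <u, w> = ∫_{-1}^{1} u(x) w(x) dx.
g(x) = 5*x^2/7 - x/5 - 76/35

The best approximation g ∈ W is the orthogonal projection of f onto W. Writing g = a_0 + a_1 x + a_2 x^2, the coefficients solve the normal equations G · a = b where
  G_{ij} = <φ_i, φ_j> and b_i = <f, φ_i>, with φ_0 = 1, φ_1 = x, φ_2 = x^2.
G =
  [2, 0, 2/3]
  [0, 2/3, 0]
  [2/3, 0, 2/5],
b = (-58/15, -2/15, -122/105).
Solving gives a_0 = -76/35, a_1 = -1/5, a_2 = 5/7, so
  g(x) = 5*x^2/7 - x/5 - 76/35.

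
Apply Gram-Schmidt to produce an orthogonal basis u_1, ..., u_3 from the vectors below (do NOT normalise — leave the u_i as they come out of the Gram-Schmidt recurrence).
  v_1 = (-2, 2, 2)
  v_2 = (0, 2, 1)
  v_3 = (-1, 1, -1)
Orthogonal basis:
  u_1 = (-2, 2, 2)
  u_2 = (1, 1, 0)
  u_3 = (-2/3, 2/3, -4/3)

Apply the Gram-Schmidt recurrence
  u_1 = v_1
  u_i = v_i − Σ_{j<i} ((v_i · u_j) / (u_j · u_j)) · u_j.

Step by step this gives:
  u_1 = (-2, 2, 2)
  u_2 = (1, 1, 0)
  u_3 = (-2/3, 2/3, -4/3)

Orthogonality check:
  u_2 · u_1 = 0 (should be 0)
  u_3 · u_1 = 0 (should be 0)
  u_3 · u_2 = 0 (should be 0)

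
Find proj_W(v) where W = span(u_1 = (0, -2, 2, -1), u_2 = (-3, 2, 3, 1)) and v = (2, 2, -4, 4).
proj_W(v) = (111/103, 284/103, -469/103, 142/103)

Set up U = [u_1 | ... | u_2] ∈ R^(4×2). The projector onto W = col(U) is P = U (U^T U)^(-1) U^T.
Compute U^T U =
  [9, 1]
  [1, 23],
and U^T v = (-16, -10).
Solve U^T U · c = U^T v for the coefficients: c = (-179/103, -37/103). The projection is proj_W(v) = U c.
Check: (v - proj_W(v)) · u_1 = 0  (should be 0).
Check: (v - proj_W(v)) · u_2 = 0  (should be 0).
Result: proj_W(v) = (111/103, 284/103, -469/103, 142/103).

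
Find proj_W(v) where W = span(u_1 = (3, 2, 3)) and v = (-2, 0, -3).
proj_W(v) = (-45/22, -15/11, -45/22)

Set up U = [u_1 | ... | u_1] ∈ R^(3×1). The projector onto W = col(U) is P = U (U^T U)^(-1) U^T.
Compute U^T U =
  [22],
and U^T v = (-15).
Solve U^T U · c = U^T v for the coefficients: c = (-15/22). The projection is proj_W(v) = U c.
Check: (v - proj_W(v)) · u_1 = 0  (should be 0).
Result: proj_W(v) = (-45/22, -15/11, -45/22).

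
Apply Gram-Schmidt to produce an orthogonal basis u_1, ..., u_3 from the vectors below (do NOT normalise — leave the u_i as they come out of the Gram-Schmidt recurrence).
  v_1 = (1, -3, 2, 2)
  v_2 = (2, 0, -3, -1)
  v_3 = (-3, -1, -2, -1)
Orthogonal basis:
  u_1 = (1, -3, 2, 2)
  u_2 = (7/3, -1, -7/3, -1/3)
  u_3 = (-89/36, -25/12, -55/36, -13/36)

Apply the Gram-Schmidt recurrence
  u_1 = v_1
  u_i = v_i − Σ_{j<i} ((v_i · u_j) / (u_j · u_j)) · u_j.

Step by step this gives:
  u_1 = (1, -3, 2, 2)
  u_2 = (7/3, -1, -7/3, -1/3)
  u_3 = (-89/36, -25/12, -55/36, -13/36)

Orthogonality check:
  u_2 · u_1 = 0 (should be 0)
  u_3 · u_1 = 0 (should be 0)
  u_3 · u_2 = 0 (should be 0)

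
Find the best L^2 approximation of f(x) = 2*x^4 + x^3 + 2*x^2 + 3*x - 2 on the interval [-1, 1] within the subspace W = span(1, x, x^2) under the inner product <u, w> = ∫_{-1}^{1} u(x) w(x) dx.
g(x) = 26*x^2/7 + 18*x/5 - 76/35

The best approximation g ∈ W is the orthogonal projection of f onto W. Writing g = a_0 + a_1 x + a_2 x^2, the coefficients solve the normal equations G · a = b where
  G_{ij} = <φ_i, φ_j> and b_i = <f, φ_i>, with φ_0 = 1, φ_1 = x, φ_2 = x^2.
G =
  [2, 0, 2/3]
  [0, 2/3, 0]
  [2/3, 0, 2/5],
b = (-28/15, 12/5, 4/105).
Solving gives a_0 = -76/35, a_1 = 18/5, a_2 = 26/7, so
  g(x) = 26*x^2/7 + 18*x/5 - 76/35.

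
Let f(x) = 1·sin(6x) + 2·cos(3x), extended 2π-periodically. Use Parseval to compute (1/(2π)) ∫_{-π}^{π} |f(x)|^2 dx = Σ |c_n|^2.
Σ |c_n|^2 = 5/2

Expand |f|^2 and use orthogonality of {sin(nx), cos(mx)} on [-π, π]:
  ∫_{-π}^{π} sin(nx)^2 dx = π, ∫ cos(mx)^2 dx = π, and cross terms integrate to 0.
So ∫_{-π}^{π} f(x)^2 dx = 1^2 · π + 2^2 · π = (1 + 4)π.
Divide by 2π: (1 + 4)/2 = 5/2.
By Parseval, this equals Σ |c_n|^2.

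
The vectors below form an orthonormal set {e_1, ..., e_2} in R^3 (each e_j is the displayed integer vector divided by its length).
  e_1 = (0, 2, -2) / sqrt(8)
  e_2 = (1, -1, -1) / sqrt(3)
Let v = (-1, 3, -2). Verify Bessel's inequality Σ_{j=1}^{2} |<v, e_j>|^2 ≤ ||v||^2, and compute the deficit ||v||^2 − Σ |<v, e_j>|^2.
Σ |<v, e_j>|^2 = 83/6; ||v||^2 = 14; deficit = 1/6

Write each e_j = u_j / sqrt(<u_j, u_j>) where u_j is the displayed integer vector. Then <v, e_j> = <v, u_j> / sqrt(<u_j, u_j>), so |<v, e_j>|^2 = <v, u_j>^2 / <u_j, u_j>.
Coefficients: <v, e_1> = 10/sqrt(8), <v, e_2> = -2/sqrt(3).
Square and sum: Σ |<v, e_j>|^2 = 83/6.
Compute ||v||^2 = v·v = 14.
Deficit = 14 − 83/6 = 1/6 ≥ 0, confirming Bessel's inequality. (The deficit equals ||v − Σ <v,e_j> e_j||^2, the squared distance from v to span{e_j}.)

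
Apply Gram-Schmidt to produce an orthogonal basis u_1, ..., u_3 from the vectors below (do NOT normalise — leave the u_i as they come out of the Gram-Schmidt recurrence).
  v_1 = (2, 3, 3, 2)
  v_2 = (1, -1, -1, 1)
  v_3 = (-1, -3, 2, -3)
Orthogonal basis:
  u_1 = (2, 3, 3, 2)
  u_2 = (15/13, -10/13, -10/13, 15/13)
  u_3 = (1, -5/2, 5/2, -1)

Apply the Gram-Schmidt recurrence
  u_1 = v_1
  u_i = v_i − Σ_{j<i} ((v_i · u_j) / (u_j · u_j)) · u_j.

Step by step this gives:
  u_1 = (2, 3, 3, 2)
  u_2 = (15/13, -10/13, -10/13, 15/13)
  u_3 = (1, -5/2, 5/2, -1)

Orthogonality check:
  u_2 · u_1 = 0 (should be 0)
  u_3 · u_1 = 0 (should be 0)
  u_3 · u_2 = 0 (should be 0)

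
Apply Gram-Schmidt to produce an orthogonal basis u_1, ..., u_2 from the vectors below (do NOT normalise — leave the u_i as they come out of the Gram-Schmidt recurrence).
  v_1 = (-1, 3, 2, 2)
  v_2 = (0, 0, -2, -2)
Orthogonal basis:
  u_1 = (-1, 3, 2, 2)
  u_2 = (-4/9, 4/3, -10/9, -10/9)

Apply the Gram-Schmidt recurrence
  u_1 = v_1
  u_i = v_i − Σ_{j<i} ((v_i · u_j) / (u_j · u_j)) · u_j.

Step by step this gives:
  u_1 = (-1, 3, 2, 2)
  u_2 = (-4/9, 4/3, -10/9, -10/9)

Orthogonality check:
  u_2 · u_1 = 0 (should be 0)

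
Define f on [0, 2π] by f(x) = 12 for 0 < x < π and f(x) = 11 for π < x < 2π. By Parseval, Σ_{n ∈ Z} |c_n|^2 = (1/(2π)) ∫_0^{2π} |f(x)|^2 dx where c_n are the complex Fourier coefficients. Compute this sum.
Σ |c_n|^2 = 265/2

Parseval equates the L^2 energy of f (normalised by 1/(2π)) with the ℓ^2 sum of its Fourier coefficients: (1/(2π)) ∫_0^{2π} |f|^2 = Σ |c_n|^2.
Compute the left side: (1/(2π)) [∫_0^π 12^2 dx + ∫_π^{2π} 11^2 dx] = (1/(2π)) · (144π + 121π) = (144 + 121)/2 = 265/2.
So Σ_{n ∈ Z} |c_n|^2 = 265/2.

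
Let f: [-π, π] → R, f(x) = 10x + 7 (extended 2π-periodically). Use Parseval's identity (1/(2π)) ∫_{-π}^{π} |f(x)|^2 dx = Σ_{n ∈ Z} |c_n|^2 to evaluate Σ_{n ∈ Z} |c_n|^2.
Σ |c_n|^2 = 100π^2/3 + 49

Expand and integrate term by term over [-π, π]:
  ∫ (10x)^2 dx = 100·(2π^3/3); ∫ 2·10·(7)·x dx = 0 (odd integrand); ∫ 7^2 dx = 49·2π.
So (1/(2π)) ∫_{-π}^{π} (10x + 7)^2 dx = 100π^2/3 + 49 = 100π^2/3 + 49.
Parseval ⇒ Σ |c_n|^2 = 100π^2/3 + 49.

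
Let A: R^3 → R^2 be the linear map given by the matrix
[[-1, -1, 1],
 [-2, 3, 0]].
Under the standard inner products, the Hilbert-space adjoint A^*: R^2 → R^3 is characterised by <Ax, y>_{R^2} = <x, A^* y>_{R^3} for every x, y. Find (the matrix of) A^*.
A^* = A^T =
[[-1, -2],
 [-1, 3],
 [1, 0]]

For real matrices with standard dot products, the defining identity <Ax, y> = <x, A^* y> gives (Ax)^T y = x^T (A^*) y, i.e. x^T A^T y = x^T (A^*) y. Since this holds for all x, y, we must have A^* = A^T. Therefore
A^* =
[[-1, -2],
 [-1, 3],
 [1, 0]].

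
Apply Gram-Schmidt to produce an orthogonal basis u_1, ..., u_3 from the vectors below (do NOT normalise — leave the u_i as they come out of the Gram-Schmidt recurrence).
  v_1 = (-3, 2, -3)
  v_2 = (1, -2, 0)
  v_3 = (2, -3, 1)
Orthogonal basis:
  u_1 = (-3, 2, -3)
  u_2 = (1/22, -15/11, -21/22)
  u_3 = (-6/61, -3/61, 4/61)

Apply the Gram-Schmidt recurrence
  u_1 = v_1
  u_i = v_i − Σ_{j<i} ((v_i · u_j) / (u_j · u_j)) · u_j.

Step by step this gives:
  u_1 = (-3, 2, -3)
  u_2 = (1/22, -15/11, -21/22)
  u_3 = (-6/61, -3/61, 4/61)

Orthogonality check:
  u_2 · u_1 = 0 (should be 0)
  u_3 · u_1 = 0 (should be 0)
  u_3 · u_2 = 0 (should be 0)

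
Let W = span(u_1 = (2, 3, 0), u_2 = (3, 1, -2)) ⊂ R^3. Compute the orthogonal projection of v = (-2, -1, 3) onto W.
proj_W(v) = (-280/101, -49/101, 212/101)

Set up U = [u_1 | ... | u_2] ∈ R^(3×2). The projector onto W = col(U) is P = U (U^T U)^(-1) U^T.
Compute U^T U =
  [13, 9]
  [9, 14],
and U^T v = (-7, -13).
Solve U^T U · c = U^T v for the coefficients: c = (19/101, -106/101). The projection is proj_W(v) = U c.
Check: (v - proj_W(v)) · u_1 = 0  (should be 0).
Check: (v - proj_W(v)) · u_2 = 0  (should be 0).
Result: proj_W(v) = (-280/101, -49/101, 212/101).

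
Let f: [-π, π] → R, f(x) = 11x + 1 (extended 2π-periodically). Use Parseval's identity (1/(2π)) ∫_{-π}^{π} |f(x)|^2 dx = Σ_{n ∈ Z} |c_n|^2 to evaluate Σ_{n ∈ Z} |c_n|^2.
Σ |c_n|^2 = 121π^2/3 + 1

Expand and integrate term by term over [-π, π]:
  ∫ (11x)^2 dx = 121·(2π^3/3); ∫ 2·11·(1)·x dx = 0 (odd integrand); ∫ 1^2 dx = 1·2π.
So (1/(2π)) ∫_{-π}^{π} (11x + 1)^2 dx = 121π^2/3 + 1 = 121π^2/3 + 1.
Parseval ⇒ Σ |c_n|^2 = 121π^2/3 + 1.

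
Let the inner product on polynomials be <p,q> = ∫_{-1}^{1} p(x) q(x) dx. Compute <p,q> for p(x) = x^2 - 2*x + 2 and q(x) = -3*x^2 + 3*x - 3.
<p,q> = -116/5

Expand the product: p(x)·q(x) = -3*x^4 + 9*x^3 - 15*x^2 + 12*x - 6.
∫_{-1}^{1} of each monomial x^k gives [2/(k+1) if k even, 0 if k odd]. Integrating term-by-term (or equivalently evaluating the antiderivative F(x) = -3*x^5/5 + 9*x^4/4 - 5*x^3 + 6*x^2 - 6*x at the endpoints):
  F(1) − F(−1) = -67/20 − (397/20) = -116/5.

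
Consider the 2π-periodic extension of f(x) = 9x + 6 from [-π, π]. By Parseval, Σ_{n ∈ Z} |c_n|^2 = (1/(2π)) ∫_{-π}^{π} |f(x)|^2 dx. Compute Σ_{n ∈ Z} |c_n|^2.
Σ |c_n|^2 = 27π^2 + 36

Expand and integrate term by term over [-π, π]:
  ∫ (9x)^2 dx = 81·(2π^3/3); ∫ 2·9·(6)·x dx = 0 (odd integrand); ∫ 6^2 dx = 36·2π.
So (1/(2π)) ∫_{-π}^{π} (9x + 6)^2 dx = 81π^2/3 + 36 = 27π^2 + 36.
Parseval ⇒ Σ |c_n|^2 = 27π^2 + 36.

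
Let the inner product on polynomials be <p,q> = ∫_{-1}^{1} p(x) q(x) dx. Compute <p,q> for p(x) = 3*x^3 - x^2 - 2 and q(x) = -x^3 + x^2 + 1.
<p,q> = -254/35

Expand the product: p(x)·q(x) = -3*x^6 + 4*x^5 - x^4 + 5*x^3 - 3*x^2 - 2.
∫_{-1}^{1} of each monomial x^k gives [2/(k+1) if k even, 0 if k odd]. Integrating term-by-term (or equivalently evaluating the antiderivative F(x) = -3*x^7/7 + 2*x^6/3 - x^5/5 + 5*x^4/4 - x^3 - 2*x at the endpoints):
  F(1) − F(−1) = -719/420 − (2329/420) = -254/35.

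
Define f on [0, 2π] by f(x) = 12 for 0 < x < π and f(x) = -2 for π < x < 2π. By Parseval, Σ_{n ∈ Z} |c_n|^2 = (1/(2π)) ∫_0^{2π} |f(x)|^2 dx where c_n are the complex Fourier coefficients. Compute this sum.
Σ |c_n|^2 = 74

Parseval equates the L^2 energy of f (normalised by 1/(2π)) with the ℓ^2 sum of its Fourier coefficients: (1/(2π)) ∫_0^{2π} |f|^2 = Σ |c_n|^2.
Compute the left side: (1/(2π)) [∫_0^π 12^2 dx + ∫_π^{2π} (-2)^2 dx] = (1/(2π)) · (144π + 4π) = (144 + 4)/2 = 74.
So Σ_{n ∈ Z} |c_n|^2 = 74.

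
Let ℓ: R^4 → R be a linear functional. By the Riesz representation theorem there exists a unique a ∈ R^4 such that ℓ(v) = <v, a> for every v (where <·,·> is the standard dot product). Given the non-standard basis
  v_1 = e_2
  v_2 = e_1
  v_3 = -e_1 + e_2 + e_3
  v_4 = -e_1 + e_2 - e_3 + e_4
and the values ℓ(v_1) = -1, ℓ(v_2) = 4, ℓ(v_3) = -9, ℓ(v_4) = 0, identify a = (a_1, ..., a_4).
a = (4, -1, -4, 1)

Write a = (a_1, ..., a_4) in the standard basis. For each basis vector v_i, ℓ(v_i) = <v_i, a> is a linear equation in the a_j's. Collect the n equations into a matrix system V a = ℓ, where row i of V is v_i (expressed in the standard basis). Since V is invertible (lower-triangular with 1s on the diagonal, up to permutation), solve by back-substitution:
  V =
[[0, 1, 0, 0],
 [1, 0, 0, 0],
 [-1, 1, 1, 0],
 [-1, 1, -1, 1]]
  V a = (-1, 4, -9, 0)
Solving gives a = (4, -1, -4, 1).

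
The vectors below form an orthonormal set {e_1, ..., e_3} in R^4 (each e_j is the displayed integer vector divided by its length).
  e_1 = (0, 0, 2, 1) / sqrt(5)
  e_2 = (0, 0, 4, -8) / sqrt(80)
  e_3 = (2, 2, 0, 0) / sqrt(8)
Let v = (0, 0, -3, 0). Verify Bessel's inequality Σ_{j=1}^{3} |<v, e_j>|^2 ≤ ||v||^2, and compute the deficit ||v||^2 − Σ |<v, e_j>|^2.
Σ |<v, e_j>|^2 = 9; ||v||^2 = 9; deficit = 0

Write each e_j = u_j / sqrt(<u_j, u_j>) where u_j is the displayed integer vector. Then <v, e_j> = <v, u_j> / sqrt(<u_j, u_j>), so |<v, e_j>|^2 = <v, u_j>^2 / <u_j, u_j>.
Coefficients: <v, e_1> = -6/sqrt(5), <v, e_2> = -12/sqrt(80), <v, e_3> = 0/sqrt(8).
Square and sum: Σ |<v, e_j>|^2 = 9.
Compute ||v||^2 = v·v = 9.
Deficit = 9 − 9 = 0 ≥ 0, confirming Bessel's inequality. (The deficit equals ||v − Σ <v,e_j> e_j||^2, the squared distance from v to span{e_j}.)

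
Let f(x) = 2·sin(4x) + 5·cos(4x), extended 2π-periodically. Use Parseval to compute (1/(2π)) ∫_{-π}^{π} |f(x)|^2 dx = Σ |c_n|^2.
Σ |c_n|^2 = 29/2

Expand |f|^2 and use orthogonality of {sin(nx), cos(mx)} on [-π, π]:
  ∫_{-π}^{π} sin(nx)^2 dx = π, ∫ cos(mx)^2 dx = π, and cross terms integrate to 0.
So ∫_{-π}^{π} f(x)^2 dx = 2^2 · π + 5^2 · π = (4 + 25)π.
Divide by 2π: (4 + 25)/2 = 29/2.
By Parseval, this equals Σ |c_n|^2.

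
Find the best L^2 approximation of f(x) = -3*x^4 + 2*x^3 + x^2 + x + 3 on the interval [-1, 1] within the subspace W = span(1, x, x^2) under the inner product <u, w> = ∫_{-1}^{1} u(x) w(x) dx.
g(x) = -11*x^2/7 + 11*x/5 + 114/35

The best approximation g ∈ W is the orthogonal projection of f onto W. Writing g = a_0 + a_1 x + a_2 x^2, the coefficients solve the normal equations G · a = b where
  G_{ij} = <φ_i, φ_j> and b_i = <f, φ_i>, with φ_0 = 1, φ_1 = x, φ_2 = x^2.
G =
  [2, 0, 2/3]
  [0, 2/3, 0]
  [2/3, 0, 2/5],
b = (82/15, 22/15, 54/35).
Solving gives a_0 = 114/35, a_1 = 11/5, a_2 = -11/7, so
  g(x) = -11*x^2/7 + 11*x/5 + 114/35.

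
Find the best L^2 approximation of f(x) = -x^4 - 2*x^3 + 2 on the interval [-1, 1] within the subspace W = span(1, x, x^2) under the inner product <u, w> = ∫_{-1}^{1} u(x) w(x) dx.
g(x) = -6*x^2/7 - 6*x/5 + 73/35

The best approximation g ∈ W is the orthogonal projection of f onto W. Writing g = a_0 + a_1 x + a_2 x^2, the coefficients solve the normal equations G · a = b where
  G_{ij} = <φ_i, φ_j> and b_i = <f, φ_i>, with φ_0 = 1, φ_1 = x, φ_2 = x^2.
G =
  [2, 0, 2/3]
  [0, 2/3, 0]
  [2/3, 0, 2/5],
b = (18/5, -4/5, 22/21).
Solving gives a_0 = 73/35, a_1 = -6/5, a_2 = -6/7, so
  g(x) = -6*x^2/7 - 6*x/5 + 73/35.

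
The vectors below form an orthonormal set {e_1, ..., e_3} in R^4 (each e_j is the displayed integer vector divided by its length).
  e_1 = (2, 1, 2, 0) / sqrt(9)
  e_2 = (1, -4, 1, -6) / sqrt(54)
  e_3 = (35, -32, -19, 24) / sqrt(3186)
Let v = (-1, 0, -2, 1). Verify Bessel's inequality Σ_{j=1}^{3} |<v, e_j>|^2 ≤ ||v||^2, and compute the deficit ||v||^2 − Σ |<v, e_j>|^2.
Σ |<v, e_j>|^2 = 338/59; ||v||^2 = 6; deficit = 16/59

Write each e_j = u_j / sqrt(<u_j, u_j>) where u_j is the displayed integer vector. Then <v, e_j> = <v, u_j> / sqrt(<u_j, u_j>), so |<v, e_j>|^2 = <v, u_j>^2 / <u_j, u_j>.
Coefficients: <v, e_1> = -6/sqrt(9), <v, e_2> = -9/sqrt(54), <v, e_3> = 27/sqrt(3186).
Square and sum: Σ |<v, e_j>|^2 = 338/59.
Compute ||v||^2 = v·v = 6.
Deficit = 6 − 338/59 = 16/59 ≥ 0, confirming Bessel's inequality. (The deficit equals ||v − Σ <v,e_j> e_j||^2, the squared distance from v to span{e_j}.)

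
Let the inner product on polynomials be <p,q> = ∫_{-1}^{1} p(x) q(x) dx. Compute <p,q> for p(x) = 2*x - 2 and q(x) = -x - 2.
<p,q> = 20/3

Expand the product: p(x)·q(x) = -2*x^2 - 2*x + 4.
∫_{-1}^{1} of each monomial x^k gives [2/(k+1) if k even, 0 if k odd]. Integrating term-by-term (or equivalently evaluating the antiderivative F(x) = -2*x^3/3 - x^2 + 4*x at the endpoints):
  F(1) − F(−1) = 7/3 − (-13/3) = 20/3.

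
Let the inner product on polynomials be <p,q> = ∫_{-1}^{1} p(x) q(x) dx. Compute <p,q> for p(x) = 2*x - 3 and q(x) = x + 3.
<p,q> = -50/3

Expand the product: p(x)·q(x) = 2*x^2 + 3*x - 9.
∫_{-1}^{1} of each monomial x^k gives [2/(k+1) if k even, 0 if k odd]. Integrating term-by-term (or equivalently evaluating the antiderivative F(x) = 2*x^3/3 + 3*x^2/2 - 9*x at the endpoints):
  F(1) − F(−1) = -41/6 − (59/6) = -50/3.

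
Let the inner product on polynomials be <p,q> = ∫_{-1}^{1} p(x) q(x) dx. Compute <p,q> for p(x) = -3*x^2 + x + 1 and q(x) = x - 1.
<p,q> = 2/3

Expand the product: p(x)·q(x) = -3*x^3 + 4*x^2 - 1.
∫_{-1}^{1} of each monomial x^k gives [2/(k+1) if k even, 0 if k odd]. Integrating term-by-term (or equivalently evaluating the antiderivative F(x) = -3*x^4/4 + 4*x^3/3 - x at the endpoints):
  F(1) − F(−1) = -5/12 − (-13/12) = 2/3.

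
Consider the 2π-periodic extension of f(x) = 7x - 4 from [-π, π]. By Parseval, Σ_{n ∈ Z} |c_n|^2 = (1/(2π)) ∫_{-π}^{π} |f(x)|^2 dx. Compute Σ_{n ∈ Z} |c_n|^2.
Σ |c_n|^2 = 49π^2/3 + 16

Expand and integrate term by term over [-π, π]:
  ∫ (7x)^2 dx = 49·(2π^3/3); ∫ 2·7·(-4)·x dx = 0 (odd integrand); ∫ (-4)^2 dx = 16·2π.
So (1/(2π)) ∫_{-π}^{π} (7x - 4)^2 dx = 49π^2/3 + 16 = 49π^2/3 + 16.
Parseval ⇒ Σ |c_n|^2 = 49π^2/3 + 16.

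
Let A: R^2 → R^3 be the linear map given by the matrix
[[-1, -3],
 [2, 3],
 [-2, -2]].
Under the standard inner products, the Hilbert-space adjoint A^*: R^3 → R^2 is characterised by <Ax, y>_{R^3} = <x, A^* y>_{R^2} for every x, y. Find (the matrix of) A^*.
A^* = A^T =
[[-1, 2, -2],
 [-3, 3, -2]]

For real matrices with standard dot products, the defining identity <Ax, y> = <x, A^* y> gives (Ax)^T y = x^T (A^*) y, i.e. x^T A^T y = x^T (A^*) y. Since this holds for all x, y, we must have A^* = A^T. Therefore
A^* =
[[-1, 2, -2],
 [-3, 3, -2]].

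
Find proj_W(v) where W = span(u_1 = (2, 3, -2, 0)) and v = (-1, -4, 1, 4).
proj_W(v) = (-32/17, -48/17, 32/17, 0)

Set up U = [u_1 | ... | u_1] ∈ R^(4×1). The projector onto W = col(U) is P = U (U^T U)^(-1) U^T.
Compute U^T U =
  [17],
and U^T v = (-16).
Solve U^T U · c = U^T v for the coefficients: c = (-16/17). The projection is proj_W(v) = U c.
Check: (v - proj_W(v)) · u_1 = 0  (should be 0).
Result: proj_W(v) = (-32/17, -48/17, 32/17, 0).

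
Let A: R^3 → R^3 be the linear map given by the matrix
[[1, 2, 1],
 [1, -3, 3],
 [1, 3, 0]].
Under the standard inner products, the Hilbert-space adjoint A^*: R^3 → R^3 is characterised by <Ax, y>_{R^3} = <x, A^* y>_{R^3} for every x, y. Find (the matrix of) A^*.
A^* = A^T =
[[1, 1, 1],
 [2, -3, 3],
 [1, 3, 0]]

For real matrices with standard dot products, the defining identity <Ax, y> = <x, A^* y> gives (Ax)^T y = x^T (A^*) y, i.e. x^T A^T y = x^T (A^*) y. Since this holds for all x, y, we must have A^* = A^T. Therefore
A^* =
[[1, 1, 1],
 [2, -3, 3],
 [1, 3, 0]].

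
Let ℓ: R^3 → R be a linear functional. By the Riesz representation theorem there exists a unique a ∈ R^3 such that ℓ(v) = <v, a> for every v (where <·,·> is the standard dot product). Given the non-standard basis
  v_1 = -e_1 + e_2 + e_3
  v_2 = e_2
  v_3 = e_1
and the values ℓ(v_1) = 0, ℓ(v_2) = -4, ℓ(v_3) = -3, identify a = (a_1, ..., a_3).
a = (-3, -4, 1)

Write a = (a_1, ..., a_3) in the standard basis. For each basis vector v_i, ℓ(v_i) = <v_i, a> is a linear equation in the a_j's. Collect the n equations into a matrix system V a = ℓ, where row i of V is v_i (expressed in the standard basis). Since V is invertible (lower-triangular with 1s on the diagonal, up to permutation), solve by back-substitution:
  V =
[[-1, 1, 1],
 [0, 1, 0],
 [1, 0, 0]]
  V a = (0, -4, -3)
Solving gives a = (-3, -4, 1).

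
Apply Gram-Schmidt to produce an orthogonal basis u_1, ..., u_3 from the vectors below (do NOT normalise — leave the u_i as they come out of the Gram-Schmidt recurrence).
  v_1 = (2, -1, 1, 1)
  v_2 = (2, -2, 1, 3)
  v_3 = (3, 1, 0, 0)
Orthogonal basis:
  u_1 = (2, -1, 1, 1)
  u_2 = (-6/7, -4/7, -3/7, 11/7)
  u_3 = (11/13, 16/13, -14/13, 8/13)

Apply the Gram-Schmidt recurrence
  u_1 = v_1
  u_i = v_i − Σ_{j<i} ((v_i · u_j) / (u_j · u_j)) · u_j.

Step by step this gives:
  u_1 = (2, -1, 1, 1)
  u_2 = (-6/7, -4/7, -3/7, 11/7)
  u_3 = (11/13, 16/13, -14/13, 8/13)

Orthogonality check:
  u_2 · u_1 = 0 (should be 0)
  u_3 · u_1 = 0 (should be 0)
  u_3 · u_2 = 0 (should be 0)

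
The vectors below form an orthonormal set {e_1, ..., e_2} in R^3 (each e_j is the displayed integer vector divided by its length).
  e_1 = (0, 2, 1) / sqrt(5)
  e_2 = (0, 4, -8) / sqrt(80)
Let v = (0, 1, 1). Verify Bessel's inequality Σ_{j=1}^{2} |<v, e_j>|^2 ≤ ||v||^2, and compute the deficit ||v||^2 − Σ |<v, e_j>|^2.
Σ |<v, e_j>|^2 = 2; ||v||^2 = 2; deficit = 0

Write each e_j = u_j / sqrt(<u_j, u_j>) where u_j is the displayed integer vector. Then <v, e_j> = <v, u_j> / sqrt(<u_j, u_j>), so |<v, e_j>|^2 = <v, u_j>^2 / <u_j, u_j>.
Coefficients: <v, e_1> = 3/sqrt(5), <v, e_2> = -4/sqrt(80).
Square and sum: Σ |<v, e_j>|^2 = 2.
Compute ||v||^2 = v·v = 2.
Deficit = 2 − 2 = 0 ≥ 0, confirming Bessel's inequality. (The deficit equals ||v − Σ <v,e_j> e_j||^2, the squared distance from v to span{e_j}.)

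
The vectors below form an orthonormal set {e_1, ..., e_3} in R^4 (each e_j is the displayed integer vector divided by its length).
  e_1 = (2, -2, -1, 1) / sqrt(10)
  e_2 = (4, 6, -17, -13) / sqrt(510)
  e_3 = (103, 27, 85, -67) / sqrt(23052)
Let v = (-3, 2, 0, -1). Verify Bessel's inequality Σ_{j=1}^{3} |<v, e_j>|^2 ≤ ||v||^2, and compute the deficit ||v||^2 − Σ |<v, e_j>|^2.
Σ |<v, e_j>|^2 = 1578/113; ||v||^2 = 14; deficit = 4/113

Write each e_j = u_j / sqrt(<u_j, u_j>) where u_j is the displayed integer vector. Then <v, e_j> = <v, u_j> / sqrt(<u_j, u_j>), so |<v, e_j>|^2 = <v, u_j>^2 / <u_j, u_j>.
Coefficients: <v, e_1> = -11/sqrt(10), <v, e_2> = 13/sqrt(510), <v, e_3> = -188/sqrt(23052).
Square and sum: Σ |<v, e_j>|^2 = 1578/113.
Compute ||v||^2 = v·v = 14.
Deficit = 14 − 1578/113 = 4/113 ≥ 0, confirming Bessel's inequality. (The deficit equals ||v − Σ <v,e_j> e_j||^2, the squared distance from v to span{e_j}.)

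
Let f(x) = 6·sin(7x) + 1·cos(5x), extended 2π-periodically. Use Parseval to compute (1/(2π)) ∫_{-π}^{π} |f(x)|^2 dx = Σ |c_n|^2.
Σ |c_n|^2 = 37/2

Expand |f|^2 and use orthogonality of {sin(nx), cos(mx)} on [-π, π]:
  ∫_{-π}^{π} sin(nx)^2 dx = π, ∫ cos(mx)^2 dx = π, and cross terms integrate to 0.
So ∫_{-π}^{π} f(x)^2 dx = 6^2 · π + 1^2 · π = (36 + 1)π.
Divide by 2π: (36 + 1)/2 = 37/2.
By Parseval, this equals Σ |c_n|^2.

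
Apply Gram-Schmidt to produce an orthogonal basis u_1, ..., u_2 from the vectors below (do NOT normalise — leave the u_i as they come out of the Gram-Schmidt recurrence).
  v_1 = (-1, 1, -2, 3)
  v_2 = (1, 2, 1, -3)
Orthogonal basis:
  u_1 = (-1, 1, -2, 3)
  u_2 = (1/3, 8/3, -1/3, -1)

Apply the Gram-Schmidt recurrence
  u_1 = v_1
  u_i = v_i − Σ_{j<i} ((v_i · u_j) / (u_j · u_j)) · u_j.

Step by step this gives:
  u_1 = (-1, 1, -2, 3)
  u_2 = (1/3, 8/3, -1/3, -1)

Orthogonality check:
  u_2 · u_1 = 0 (should be 0)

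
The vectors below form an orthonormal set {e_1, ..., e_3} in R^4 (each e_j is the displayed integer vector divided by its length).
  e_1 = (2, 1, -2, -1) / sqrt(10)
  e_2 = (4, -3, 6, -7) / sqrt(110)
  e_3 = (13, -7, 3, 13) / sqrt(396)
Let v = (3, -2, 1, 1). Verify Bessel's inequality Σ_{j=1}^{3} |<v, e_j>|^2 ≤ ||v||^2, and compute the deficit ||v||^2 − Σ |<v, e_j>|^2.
Σ |<v, e_j>|^2 = 59/4; ||v||^2 = 15; deficit = 1/4

Write each e_j = u_j / sqrt(<u_j, u_j>) where u_j is the displayed integer vector. Then <v, e_j> = <v, u_j> / sqrt(<u_j, u_j>), so |<v, e_j>|^2 = <v, u_j>^2 / <u_j, u_j>.
Coefficients: <v, e_1> = 1/sqrt(10), <v, e_2> = 17/sqrt(110), <v, e_3> = 69/sqrt(396).
Square and sum: Σ |<v, e_j>|^2 = 59/4.
Compute ||v||^2 = v·v = 15.
Deficit = 15 − 59/4 = 1/4 ≥ 0, confirming Bessel's inequality. (The deficit equals ||v − Σ <v,e_j> e_j||^2, the squared distance from v to span{e_j}.)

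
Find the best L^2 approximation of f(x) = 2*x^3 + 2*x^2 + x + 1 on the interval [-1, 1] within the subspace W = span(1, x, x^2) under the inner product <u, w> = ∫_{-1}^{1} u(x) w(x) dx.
g(x) = 2*x^2 + 11*x/5 + 1

The best approximation g ∈ W is the orthogonal projection of f onto W. Writing g = a_0 + a_1 x + a_2 x^2, the coefficients solve the normal equations G · a = b where
  G_{ij} = <φ_i, φ_j> and b_i = <f, φ_i>, with φ_0 = 1, φ_1 = x, φ_2 = x^2.
G =
  [2, 0, 2/3]
  [0, 2/3, 0]
  [2/3, 0, 2/5],
b = (10/3, 22/15, 22/15).
Solving gives a_0 = 1, a_1 = 11/5, a_2 = 2, so
  g(x) = 2*x^2 + 11*x/5 + 1.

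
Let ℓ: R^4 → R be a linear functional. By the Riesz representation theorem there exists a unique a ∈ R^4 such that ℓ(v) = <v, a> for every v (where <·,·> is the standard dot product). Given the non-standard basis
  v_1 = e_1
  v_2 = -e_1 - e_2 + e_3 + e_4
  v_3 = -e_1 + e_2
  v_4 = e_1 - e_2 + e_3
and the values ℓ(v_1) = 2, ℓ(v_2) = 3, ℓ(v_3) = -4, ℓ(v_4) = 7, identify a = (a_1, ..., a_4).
a = (2, -2, 3, 0)

Write a = (a_1, ..., a_4) in the standard basis. For each basis vector v_i, ℓ(v_i) = <v_i, a> is a linear equation in the a_j's. Collect the n equations into a matrix system V a = ℓ, where row i of V is v_i (expressed in the standard basis). Since V is invertible (lower-triangular with 1s on the diagonal, up to permutation), solve by back-substitution:
  V =
[[1, 0, 0, 0],
 [-1, -1, 1, 1],
 [-1, 1, 0, 0],
 [1, -1, 1, 0]]
  V a = (2, 3, -4, 7)
Solving gives a = (2, -2, 3, 0).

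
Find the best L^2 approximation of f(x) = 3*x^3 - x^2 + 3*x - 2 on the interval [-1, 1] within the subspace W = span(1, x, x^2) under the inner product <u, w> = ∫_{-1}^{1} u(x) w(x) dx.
g(x) = -x^2 + 24*x/5 - 2

The best approximation g ∈ W is the orthogonal projection of f onto W. Writing g = a_0 + a_1 x + a_2 x^2, the coefficients solve the normal equations G · a = b where
  G_{ij} = <φ_i, φ_j> and b_i = <f, φ_i>, with φ_0 = 1, φ_1 = x, φ_2 = x^2.
G =
  [2, 0, 2/3]
  [0, 2/3, 0]
  [2/3, 0, 2/5],
b = (-14/3, 16/5, -26/15).
Solving gives a_0 = -2, a_1 = 24/5, a_2 = -1, so
  g(x) = -x^2 + 24*x/5 - 2.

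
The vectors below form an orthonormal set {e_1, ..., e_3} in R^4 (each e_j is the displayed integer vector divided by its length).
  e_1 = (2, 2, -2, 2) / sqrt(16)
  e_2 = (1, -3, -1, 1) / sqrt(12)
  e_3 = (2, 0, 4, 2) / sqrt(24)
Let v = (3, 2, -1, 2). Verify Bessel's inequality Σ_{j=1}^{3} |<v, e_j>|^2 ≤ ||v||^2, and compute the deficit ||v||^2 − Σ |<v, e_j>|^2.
Σ |<v, e_j>|^2 = 35/2; ||v||^2 = 18; deficit = 1/2

Write each e_j = u_j / sqrt(<u_j, u_j>) where u_j is the displayed integer vector. Then <v, e_j> = <v, u_j> / sqrt(<u_j, u_j>), so |<v, e_j>|^2 = <v, u_j>^2 / <u_j, u_j>.
Coefficients: <v, e_1> = 16/sqrt(16), <v, e_2> = 0/sqrt(12), <v, e_3> = 6/sqrt(24).
Square and sum: Σ |<v, e_j>|^2 = 35/2.
Compute ||v||^2 = v·v = 18.
Deficit = 18 − 35/2 = 1/2 ≥ 0, confirming Bessel's inequality. (The deficit equals ||v − Σ <v,e_j> e_j||^2, the squared distance from v to span{e_j}.)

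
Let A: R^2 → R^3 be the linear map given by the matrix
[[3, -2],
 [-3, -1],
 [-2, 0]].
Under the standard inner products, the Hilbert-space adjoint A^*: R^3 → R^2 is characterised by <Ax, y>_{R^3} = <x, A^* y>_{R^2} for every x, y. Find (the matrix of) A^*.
A^* = A^T =
[[3, -3, -2],
 [-2, -1, 0]]

For real matrices with standard dot products, the defining identity <Ax, y> = <x, A^* y> gives (Ax)^T y = x^T (A^*) y, i.e. x^T A^T y = x^T (A^*) y. Since this holds for all x, y, we must have A^* = A^T. Therefore
A^* =
[[3, -3, -2],
 [-2, -1, 0]].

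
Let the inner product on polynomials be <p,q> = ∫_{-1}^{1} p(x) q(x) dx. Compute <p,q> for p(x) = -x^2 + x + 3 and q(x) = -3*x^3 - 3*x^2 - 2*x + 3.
<p,q> = 26/3

Expand the product: p(x)·q(x) = 3*x^5 - 10*x^3 - 14*x^2 - 3*x + 9.
∫_{-1}^{1} of each monomial x^k gives [2/(k+1) if k even, 0 if k odd]. Integrating term-by-term (or equivalently evaluating the antiderivative F(x) = x^6/2 - 5*x^4/2 - 14*x^3/3 - 3*x^2/2 + 9*x at the endpoints):
  F(1) − F(−1) = 5/6 − (-47/6) = 26/3.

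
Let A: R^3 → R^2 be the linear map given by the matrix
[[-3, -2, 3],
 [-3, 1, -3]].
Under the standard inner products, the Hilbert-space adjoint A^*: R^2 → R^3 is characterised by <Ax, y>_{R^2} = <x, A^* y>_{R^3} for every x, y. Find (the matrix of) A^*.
A^* = A^T =
[[-3, -3],
 [-2, 1],
 [3, -3]]

For real matrices with standard dot products, the defining identity <Ax, y> = <x, A^* y> gives (Ax)^T y = x^T (A^*) y, i.e. x^T A^T y = x^T (A^*) y. Since this holds for all x, y, we must have A^* = A^T. Therefore
A^* =
[[-3, -3],
 [-2, 1],
 [3, -3]].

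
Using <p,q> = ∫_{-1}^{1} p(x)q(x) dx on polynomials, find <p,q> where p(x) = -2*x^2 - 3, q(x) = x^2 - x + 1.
<p,q> = -152/15

Expand the product: p(x)·q(x) = -2*x^4 + 2*x^3 - 5*x^2 + 3*x - 3.
∫_{-1}^{1} of each monomial x^k gives [2/(k+1) if k even, 0 if k odd]. Integrating term-by-term (or equivalently evaluating the antiderivative F(x) = -2*x^5/5 + x^4/2 - 5*x^3/3 + 3*x^2/2 - 3*x at the endpoints):
  F(1) − F(−1) = -46/15 − (106/15) = -152/15.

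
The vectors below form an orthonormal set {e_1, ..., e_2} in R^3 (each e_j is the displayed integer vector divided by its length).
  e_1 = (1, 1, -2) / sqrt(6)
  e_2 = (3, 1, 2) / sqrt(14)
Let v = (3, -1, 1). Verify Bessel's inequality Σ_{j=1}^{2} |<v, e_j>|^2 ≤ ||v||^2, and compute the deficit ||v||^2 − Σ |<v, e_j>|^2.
Σ |<v, e_j>|^2 = 50/7; ||v||^2 = 11; deficit = 27/7

Write each e_j = u_j / sqrt(<u_j, u_j>) where u_j is the displayed integer vector. Then <v, e_j> = <v, u_j> / sqrt(<u_j, u_j>), so |<v, e_j>|^2 = <v, u_j>^2 / <u_j, u_j>.
Coefficients: <v, e_1> = 0/sqrt(6), <v, e_2> = 10/sqrt(14).
Square and sum: Σ |<v, e_j>|^2 = 50/7.
Compute ||v||^2 = v·v = 11.
Deficit = 11 − 50/7 = 27/7 ≥ 0, confirming Bessel's inequality. (The deficit equals ||v − Σ <v,e_j> e_j||^2, the squared distance from v to span{e_j}.)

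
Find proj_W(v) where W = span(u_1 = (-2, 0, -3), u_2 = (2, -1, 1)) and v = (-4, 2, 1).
proj_W(v) = (-98/29, 82/29, 17/29)

Set up U = [u_1 | ... | u_2] ∈ R^(3×2). The projector onto W = col(U) is P = U (U^T U)^(-1) U^T.
Compute U^T U =
  [13, -7]
  [-7, 6],
and U^T v = (5, -9).
Solve U^T U · c = U^T v for the coefficients: c = (-33/29, -82/29). The projection is proj_W(v) = U c.
Check: (v - proj_W(v)) · u_1 = 0  (should be 0).
Check: (v - proj_W(v)) · u_2 = 0  (should be 0).
Result: proj_W(v) = (-98/29, 82/29, 17/29).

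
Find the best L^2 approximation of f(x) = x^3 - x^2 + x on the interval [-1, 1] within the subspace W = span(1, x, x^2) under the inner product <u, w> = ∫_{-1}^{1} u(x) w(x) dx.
g(x) = -x^2 + 8*x/5

The best approximation g ∈ W is the orthogonal projection of f onto W. Writing g = a_0 + a_1 x + a_2 x^2, the coefficients solve the normal equations G · a = b where
  G_{ij} = <φ_i, φ_j> and b_i = <f, φ_i>, with φ_0 = 1, φ_1 = x, φ_2 = x^2.
G =
  [2, 0, 2/3]
  [0, 2/3, 0]
  [2/3, 0, 2/5],
b = (-2/3, 16/15, -2/5).
Solving gives a_0 = 0, a_1 = 8/5, a_2 = -1, so
  g(x) = -x^2 + 8*x/5.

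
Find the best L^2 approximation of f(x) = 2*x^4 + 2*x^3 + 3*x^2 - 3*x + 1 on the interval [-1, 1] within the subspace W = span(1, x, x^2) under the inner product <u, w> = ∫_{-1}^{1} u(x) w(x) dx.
g(x) = 33*x^2/7 - 9*x/5 + 29/35

The best approximation g ∈ W is the orthogonal projection of f onto W. Writing g = a_0 + a_1 x + a_2 x^2, the coefficients solve the normal equations G · a = b where
  G_{ij} = <φ_i, φ_j> and b_i = <f, φ_i>, with φ_0 = 1, φ_1 = x, φ_2 = x^2.
G =
  [2, 0, 2/3]
  [0, 2/3, 0]
  [2/3, 0, 2/5],
b = (24/5, -6/5, 256/105).
Solving gives a_0 = 29/35, a_1 = -9/5, a_2 = 33/7, so
  g(x) = 33*x^2/7 - 9*x/5 + 29/35.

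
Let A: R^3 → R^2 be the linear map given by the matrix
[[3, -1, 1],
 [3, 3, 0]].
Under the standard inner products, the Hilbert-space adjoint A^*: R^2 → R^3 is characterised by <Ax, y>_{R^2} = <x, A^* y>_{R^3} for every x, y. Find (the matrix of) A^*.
A^* = A^T =
[[3, 3],
 [-1, 3],
 [1, 0]]

For real matrices with standard dot products, the defining identity <Ax, y> = <x, A^* y> gives (Ax)^T y = x^T (A^*) y, i.e. x^T A^T y = x^T (A^*) y. Since this holds for all x, y, we must have A^* = A^T. Therefore
A^* =
[[3, 3],
 [-1, 3],
 [1, 0]].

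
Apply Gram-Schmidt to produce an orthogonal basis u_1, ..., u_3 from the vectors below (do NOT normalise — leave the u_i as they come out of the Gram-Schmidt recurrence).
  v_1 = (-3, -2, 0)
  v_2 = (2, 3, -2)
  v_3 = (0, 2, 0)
Orthogonal basis:
  u_1 = (-3, -2, 0)
  u_2 = (-10/13, 15/13, -2)
  u_3 = (-48/77, 72/77, 60/77)

Apply the Gram-Schmidt recurrence
  u_1 = v_1
  u_i = v_i − Σ_{j<i} ((v_i · u_j) / (u_j · u_j)) · u_j.

Step by step this gives:
  u_1 = (-3, -2, 0)
  u_2 = (-10/13, 15/13, -2)
  u_3 = (-48/77, 72/77, 60/77)

Orthogonality check:
  u_2 · u_1 = 0 (should be 0)
  u_3 · u_1 = 0 (should be 0)
  u_3 · u_2 = 0 (should be 0)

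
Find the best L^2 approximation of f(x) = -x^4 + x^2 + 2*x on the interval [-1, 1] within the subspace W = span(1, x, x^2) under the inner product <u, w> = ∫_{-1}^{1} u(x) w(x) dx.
g(x) = x^2/7 + 2*x + 3/35

The best approximation g ∈ W is the orthogonal projection of f onto W. Writing g = a_0 + a_1 x + a_2 x^2, the coefficients solve the normal equations G · a = b where
  G_{ij} = <φ_i, φ_j> and b_i = <f, φ_i>, with φ_0 = 1, φ_1 = x, φ_2 = x^2.
G =
  [2, 0, 2/3]
  [0, 2/3, 0]
  [2/3, 0, 2/5],
b = (4/15, 4/3, 4/35).
Solving gives a_0 = 3/35, a_1 = 2, a_2 = 1/7, so
  g(x) = x^2/7 + 2*x + 3/35.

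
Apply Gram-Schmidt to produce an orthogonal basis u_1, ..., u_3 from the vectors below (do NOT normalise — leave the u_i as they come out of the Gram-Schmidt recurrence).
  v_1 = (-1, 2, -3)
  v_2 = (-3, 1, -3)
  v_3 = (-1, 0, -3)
Orthogonal basis:
  u_1 = (-1, 2, -3)
  u_2 = (-2, -1, 0)
  u_3 = (18/35, -36/35, -6/7)

Apply the Gram-Schmidt recurrence
  u_1 = v_1
  u_i = v_i − Σ_{j<i} ((v_i · u_j) / (u_j · u_j)) · u_j.

Step by step this gives:
  u_1 = (-1, 2, -3)
  u_2 = (-2, -1, 0)
  u_3 = (18/35, -36/35, -6/7)

Orthogonality check:
  u_2 · u_1 = 0 (should be 0)
  u_3 · u_1 = 0 (should be 0)
  u_3 · u_2 = 0 (should be 0)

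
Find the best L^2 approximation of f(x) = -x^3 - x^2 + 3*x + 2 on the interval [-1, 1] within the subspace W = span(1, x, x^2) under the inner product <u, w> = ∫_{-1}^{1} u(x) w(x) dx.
g(x) = -x^2 + 12*x/5 + 2

The best approximation g ∈ W is the orthogonal projection of f onto W. Writing g = a_0 + a_1 x + a_2 x^2, the coefficients solve the normal equations G · a = b where
  G_{ij} = <φ_i, φ_j> and b_i = <f, φ_i>, with φ_0 = 1, φ_1 = x, φ_2 = x^2.
G =
  [2, 0, 2/3]
  [0, 2/3, 0]
  [2/3, 0, 2/5],
b = (10/3, 8/5, 14/15).
Solving gives a_0 = 2, a_1 = 12/5, a_2 = -1, so
  g(x) = -x^2 + 12*x/5 + 2.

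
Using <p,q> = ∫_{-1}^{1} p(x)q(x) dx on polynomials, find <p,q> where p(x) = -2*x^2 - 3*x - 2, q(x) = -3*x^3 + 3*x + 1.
<p,q> = -116/15

Expand the product: p(x)·q(x) = 6*x^5 + 9*x^4 - 11*x^2 - 9*x - 2.
∫_{-1}^{1} of each monomial x^k gives [2/(k+1) if k even, 0 if k odd]. Integrating term-by-term (or equivalently evaluating the antiderivative F(x) = x^6 + 9*x^5/5 - 11*x^3/3 - 9*x^2/2 - 2*x at the endpoints):
  F(1) − F(−1) = -221/30 − (11/30) = -116/15.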